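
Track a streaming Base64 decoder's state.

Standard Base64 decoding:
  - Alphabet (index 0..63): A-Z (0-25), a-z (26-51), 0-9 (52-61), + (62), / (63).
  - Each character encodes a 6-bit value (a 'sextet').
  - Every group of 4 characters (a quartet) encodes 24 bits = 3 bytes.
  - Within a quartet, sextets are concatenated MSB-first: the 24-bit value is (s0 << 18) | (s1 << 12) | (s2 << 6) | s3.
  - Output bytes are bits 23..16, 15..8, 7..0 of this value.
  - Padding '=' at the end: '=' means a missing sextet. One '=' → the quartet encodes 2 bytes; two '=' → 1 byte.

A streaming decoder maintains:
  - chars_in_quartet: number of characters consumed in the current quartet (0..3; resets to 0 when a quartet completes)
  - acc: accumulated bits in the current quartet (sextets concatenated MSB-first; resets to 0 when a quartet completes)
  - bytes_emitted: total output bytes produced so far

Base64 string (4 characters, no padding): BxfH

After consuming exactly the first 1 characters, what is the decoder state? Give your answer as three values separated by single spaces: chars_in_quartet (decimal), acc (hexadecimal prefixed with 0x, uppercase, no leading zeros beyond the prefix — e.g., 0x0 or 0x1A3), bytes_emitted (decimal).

Answer: 1 0x1 0

Derivation:
After char 0 ('B'=1): chars_in_quartet=1 acc=0x1 bytes_emitted=0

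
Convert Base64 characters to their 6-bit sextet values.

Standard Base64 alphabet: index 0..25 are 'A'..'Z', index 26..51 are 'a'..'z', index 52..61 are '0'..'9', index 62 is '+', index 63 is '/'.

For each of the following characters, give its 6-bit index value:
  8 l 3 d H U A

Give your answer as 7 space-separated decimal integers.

'8': 0..9 range, 52 + ord('8') − ord('0') = 60
'l': a..z range, 26 + ord('l') − ord('a') = 37
'3': 0..9 range, 52 + ord('3') − ord('0') = 55
'd': a..z range, 26 + ord('d') − ord('a') = 29
'H': A..Z range, ord('H') − ord('A') = 7
'U': A..Z range, ord('U') − ord('A') = 20
'A': A..Z range, ord('A') − ord('A') = 0

Answer: 60 37 55 29 7 20 0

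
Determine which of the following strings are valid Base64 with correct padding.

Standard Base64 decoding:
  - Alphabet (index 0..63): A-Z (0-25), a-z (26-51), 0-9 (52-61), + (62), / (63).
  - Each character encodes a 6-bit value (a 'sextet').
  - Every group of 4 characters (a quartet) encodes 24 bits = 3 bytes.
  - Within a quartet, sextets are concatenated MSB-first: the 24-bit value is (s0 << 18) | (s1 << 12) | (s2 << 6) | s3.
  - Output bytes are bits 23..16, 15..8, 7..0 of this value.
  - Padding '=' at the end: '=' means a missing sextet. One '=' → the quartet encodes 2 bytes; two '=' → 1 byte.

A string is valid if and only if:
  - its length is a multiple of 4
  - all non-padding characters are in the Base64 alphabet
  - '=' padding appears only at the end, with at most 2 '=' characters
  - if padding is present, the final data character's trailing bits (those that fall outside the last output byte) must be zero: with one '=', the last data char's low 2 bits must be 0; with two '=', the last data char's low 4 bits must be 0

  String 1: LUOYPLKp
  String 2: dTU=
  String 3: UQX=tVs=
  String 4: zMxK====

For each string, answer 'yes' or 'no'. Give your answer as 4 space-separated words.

String 1: 'LUOYPLKp' → valid
String 2: 'dTU=' → valid
String 3: 'UQX=tVs=' → invalid (bad char(s): ['=']; '=' in middle)
String 4: 'zMxK====' → invalid (4 pad chars (max 2))

Answer: yes yes no no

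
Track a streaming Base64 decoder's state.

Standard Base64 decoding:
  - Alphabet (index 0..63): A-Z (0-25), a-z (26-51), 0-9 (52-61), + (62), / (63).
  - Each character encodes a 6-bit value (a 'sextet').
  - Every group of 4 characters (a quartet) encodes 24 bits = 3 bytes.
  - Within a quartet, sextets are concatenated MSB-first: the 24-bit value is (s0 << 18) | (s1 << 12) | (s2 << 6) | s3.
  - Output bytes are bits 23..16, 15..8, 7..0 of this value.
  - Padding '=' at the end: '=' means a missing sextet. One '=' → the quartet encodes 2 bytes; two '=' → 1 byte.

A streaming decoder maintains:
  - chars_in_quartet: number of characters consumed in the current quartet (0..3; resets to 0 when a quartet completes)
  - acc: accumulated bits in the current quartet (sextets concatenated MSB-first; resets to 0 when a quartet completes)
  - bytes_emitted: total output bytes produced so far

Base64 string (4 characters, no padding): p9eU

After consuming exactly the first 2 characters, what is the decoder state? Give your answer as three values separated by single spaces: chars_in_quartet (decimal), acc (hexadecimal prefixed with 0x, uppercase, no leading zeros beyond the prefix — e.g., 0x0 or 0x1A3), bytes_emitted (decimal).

Answer: 2 0xA7D 0

Derivation:
After char 0 ('p'=41): chars_in_quartet=1 acc=0x29 bytes_emitted=0
After char 1 ('9'=61): chars_in_quartet=2 acc=0xA7D bytes_emitted=0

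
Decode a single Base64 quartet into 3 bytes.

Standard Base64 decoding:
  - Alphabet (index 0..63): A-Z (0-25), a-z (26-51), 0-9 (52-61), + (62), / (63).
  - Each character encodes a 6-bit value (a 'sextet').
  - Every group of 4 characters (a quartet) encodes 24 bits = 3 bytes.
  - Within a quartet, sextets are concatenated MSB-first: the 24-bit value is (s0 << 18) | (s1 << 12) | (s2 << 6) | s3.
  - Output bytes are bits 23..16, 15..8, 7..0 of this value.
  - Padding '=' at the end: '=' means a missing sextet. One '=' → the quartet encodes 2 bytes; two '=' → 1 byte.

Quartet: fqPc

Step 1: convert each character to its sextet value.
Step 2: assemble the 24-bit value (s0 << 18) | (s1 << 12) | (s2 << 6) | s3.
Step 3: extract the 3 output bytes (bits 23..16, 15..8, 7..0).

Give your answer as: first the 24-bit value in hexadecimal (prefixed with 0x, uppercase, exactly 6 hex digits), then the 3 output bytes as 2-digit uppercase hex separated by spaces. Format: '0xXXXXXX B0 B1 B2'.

Sextets: f=31, q=42, P=15, c=28
24-bit: (31<<18) | (42<<12) | (15<<6) | 28
      = 0x7C0000 | 0x02A000 | 0x0003C0 | 0x00001C
      = 0x7EA3DC
Bytes: (v>>16)&0xFF=7E, (v>>8)&0xFF=A3, v&0xFF=DC

Answer: 0x7EA3DC 7E A3 DC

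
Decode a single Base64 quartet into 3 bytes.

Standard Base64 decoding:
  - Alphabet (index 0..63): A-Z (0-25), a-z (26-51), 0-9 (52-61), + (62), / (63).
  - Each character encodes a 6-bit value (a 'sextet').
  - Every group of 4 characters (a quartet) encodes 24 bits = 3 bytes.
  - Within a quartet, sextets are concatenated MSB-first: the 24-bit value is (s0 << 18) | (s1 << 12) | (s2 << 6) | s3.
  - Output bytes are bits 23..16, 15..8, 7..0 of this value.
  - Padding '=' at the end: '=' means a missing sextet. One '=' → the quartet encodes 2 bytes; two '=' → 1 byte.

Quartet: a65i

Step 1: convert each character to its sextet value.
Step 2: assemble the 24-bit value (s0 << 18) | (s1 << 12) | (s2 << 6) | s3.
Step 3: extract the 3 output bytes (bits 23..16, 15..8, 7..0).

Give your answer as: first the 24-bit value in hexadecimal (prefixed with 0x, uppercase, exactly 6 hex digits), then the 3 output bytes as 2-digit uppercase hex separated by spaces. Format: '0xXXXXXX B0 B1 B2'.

Sextets: a=26, 6=58, 5=57, i=34
24-bit: (26<<18) | (58<<12) | (57<<6) | 34
      = 0x680000 | 0x03A000 | 0x000E40 | 0x000022
      = 0x6BAE62
Bytes: (v>>16)&0xFF=6B, (v>>8)&0xFF=AE, v&0xFF=62

Answer: 0x6BAE62 6B AE 62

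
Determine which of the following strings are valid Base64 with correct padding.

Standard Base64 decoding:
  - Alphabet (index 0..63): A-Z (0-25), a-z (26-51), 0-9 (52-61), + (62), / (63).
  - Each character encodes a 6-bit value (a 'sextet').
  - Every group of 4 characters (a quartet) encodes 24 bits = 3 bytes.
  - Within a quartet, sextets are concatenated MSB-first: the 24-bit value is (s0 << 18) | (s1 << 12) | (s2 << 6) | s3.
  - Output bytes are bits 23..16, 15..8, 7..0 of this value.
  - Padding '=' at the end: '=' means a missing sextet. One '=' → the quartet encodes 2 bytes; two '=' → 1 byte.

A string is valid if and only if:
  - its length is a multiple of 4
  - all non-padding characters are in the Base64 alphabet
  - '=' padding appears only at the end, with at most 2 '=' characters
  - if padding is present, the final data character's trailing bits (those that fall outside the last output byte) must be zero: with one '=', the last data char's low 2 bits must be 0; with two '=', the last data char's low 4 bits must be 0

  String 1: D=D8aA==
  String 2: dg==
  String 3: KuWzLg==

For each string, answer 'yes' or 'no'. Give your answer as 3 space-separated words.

Answer: no yes yes

Derivation:
String 1: 'D=D8aA==' → invalid (bad char(s): ['=']; '=' in middle)
String 2: 'dg==' → valid
String 3: 'KuWzLg==' → valid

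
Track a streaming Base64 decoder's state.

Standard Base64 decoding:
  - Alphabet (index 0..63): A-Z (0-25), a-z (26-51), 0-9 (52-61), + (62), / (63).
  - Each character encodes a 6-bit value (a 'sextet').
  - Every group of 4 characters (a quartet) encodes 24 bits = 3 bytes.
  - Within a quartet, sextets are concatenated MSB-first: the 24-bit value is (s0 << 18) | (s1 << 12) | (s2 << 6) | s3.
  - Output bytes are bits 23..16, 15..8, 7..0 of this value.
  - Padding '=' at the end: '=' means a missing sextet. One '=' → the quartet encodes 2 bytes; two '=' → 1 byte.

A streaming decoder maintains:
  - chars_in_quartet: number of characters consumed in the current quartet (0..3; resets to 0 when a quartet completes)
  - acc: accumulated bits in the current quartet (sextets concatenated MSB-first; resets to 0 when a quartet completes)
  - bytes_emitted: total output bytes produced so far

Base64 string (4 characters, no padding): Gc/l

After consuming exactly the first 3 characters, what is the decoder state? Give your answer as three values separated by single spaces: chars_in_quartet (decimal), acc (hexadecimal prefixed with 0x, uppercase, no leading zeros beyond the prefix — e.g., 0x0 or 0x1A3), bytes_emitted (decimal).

After char 0 ('G'=6): chars_in_quartet=1 acc=0x6 bytes_emitted=0
After char 1 ('c'=28): chars_in_quartet=2 acc=0x19C bytes_emitted=0
After char 2 ('/'=63): chars_in_quartet=3 acc=0x673F bytes_emitted=0

Answer: 3 0x673F 0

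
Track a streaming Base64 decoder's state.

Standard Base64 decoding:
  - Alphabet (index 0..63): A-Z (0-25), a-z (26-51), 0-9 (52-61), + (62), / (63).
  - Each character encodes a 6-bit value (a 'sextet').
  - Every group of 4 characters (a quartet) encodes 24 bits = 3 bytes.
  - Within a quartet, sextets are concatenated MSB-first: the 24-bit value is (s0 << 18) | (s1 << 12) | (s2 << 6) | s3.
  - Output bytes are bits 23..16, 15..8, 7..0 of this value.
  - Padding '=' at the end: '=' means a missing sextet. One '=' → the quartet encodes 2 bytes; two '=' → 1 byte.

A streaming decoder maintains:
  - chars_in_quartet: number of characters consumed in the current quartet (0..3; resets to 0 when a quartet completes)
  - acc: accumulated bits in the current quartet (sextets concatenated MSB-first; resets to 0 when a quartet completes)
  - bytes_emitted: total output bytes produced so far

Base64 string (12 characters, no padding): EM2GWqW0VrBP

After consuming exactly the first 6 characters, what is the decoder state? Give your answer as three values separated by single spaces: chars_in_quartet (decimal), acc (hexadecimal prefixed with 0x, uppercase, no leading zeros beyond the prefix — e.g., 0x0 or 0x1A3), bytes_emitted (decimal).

After char 0 ('E'=4): chars_in_quartet=1 acc=0x4 bytes_emitted=0
After char 1 ('M'=12): chars_in_quartet=2 acc=0x10C bytes_emitted=0
After char 2 ('2'=54): chars_in_quartet=3 acc=0x4336 bytes_emitted=0
After char 3 ('G'=6): chars_in_quartet=4 acc=0x10CD86 -> emit 10 CD 86, reset; bytes_emitted=3
After char 4 ('W'=22): chars_in_quartet=1 acc=0x16 bytes_emitted=3
After char 5 ('q'=42): chars_in_quartet=2 acc=0x5AA bytes_emitted=3

Answer: 2 0x5AA 3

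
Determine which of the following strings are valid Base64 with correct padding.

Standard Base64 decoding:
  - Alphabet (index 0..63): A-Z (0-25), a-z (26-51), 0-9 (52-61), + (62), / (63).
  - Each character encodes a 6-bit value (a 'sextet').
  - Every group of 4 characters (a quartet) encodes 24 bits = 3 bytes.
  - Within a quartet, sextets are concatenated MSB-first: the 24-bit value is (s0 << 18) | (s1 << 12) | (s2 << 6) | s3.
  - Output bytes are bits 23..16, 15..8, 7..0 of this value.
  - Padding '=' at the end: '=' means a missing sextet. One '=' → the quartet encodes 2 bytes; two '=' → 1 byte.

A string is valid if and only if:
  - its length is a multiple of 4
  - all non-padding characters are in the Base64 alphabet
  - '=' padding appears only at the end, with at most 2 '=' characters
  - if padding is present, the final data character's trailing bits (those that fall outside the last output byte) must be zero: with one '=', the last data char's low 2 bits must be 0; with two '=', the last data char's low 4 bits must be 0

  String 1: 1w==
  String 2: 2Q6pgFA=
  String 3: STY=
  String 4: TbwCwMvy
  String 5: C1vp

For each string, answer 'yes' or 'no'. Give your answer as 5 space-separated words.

String 1: '1w==' → valid
String 2: '2Q6pgFA=' → valid
String 3: 'STY=' → valid
String 4: 'TbwCwMvy' → valid
String 5: 'C1vp' → valid

Answer: yes yes yes yes yes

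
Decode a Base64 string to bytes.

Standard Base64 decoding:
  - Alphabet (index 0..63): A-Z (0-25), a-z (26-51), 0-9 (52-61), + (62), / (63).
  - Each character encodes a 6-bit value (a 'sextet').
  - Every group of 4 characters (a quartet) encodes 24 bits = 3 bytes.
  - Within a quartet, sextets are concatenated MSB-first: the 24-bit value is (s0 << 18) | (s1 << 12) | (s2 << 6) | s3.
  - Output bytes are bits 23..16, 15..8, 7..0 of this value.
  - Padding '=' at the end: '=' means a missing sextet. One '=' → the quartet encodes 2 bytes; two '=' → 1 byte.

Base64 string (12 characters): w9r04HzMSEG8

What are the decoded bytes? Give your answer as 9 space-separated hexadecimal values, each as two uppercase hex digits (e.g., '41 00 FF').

After char 0 ('w'=48): chars_in_quartet=1 acc=0x30 bytes_emitted=0
After char 1 ('9'=61): chars_in_quartet=2 acc=0xC3D bytes_emitted=0
After char 2 ('r'=43): chars_in_quartet=3 acc=0x30F6B bytes_emitted=0
After char 3 ('0'=52): chars_in_quartet=4 acc=0xC3DAF4 -> emit C3 DA F4, reset; bytes_emitted=3
After char 4 ('4'=56): chars_in_quartet=1 acc=0x38 bytes_emitted=3
After char 5 ('H'=7): chars_in_quartet=2 acc=0xE07 bytes_emitted=3
After char 6 ('z'=51): chars_in_quartet=3 acc=0x381F3 bytes_emitted=3
After char 7 ('M'=12): chars_in_quartet=4 acc=0xE07CCC -> emit E0 7C CC, reset; bytes_emitted=6
After char 8 ('S'=18): chars_in_quartet=1 acc=0x12 bytes_emitted=6
After char 9 ('E'=4): chars_in_quartet=2 acc=0x484 bytes_emitted=6
After char 10 ('G'=6): chars_in_quartet=3 acc=0x12106 bytes_emitted=6
After char 11 ('8'=60): chars_in_quartet=4 acc=0x4841BC -> emit 48 41 BC, reset; bytes_emitted=9

Answer: C3 DA F4 E0 7C CC 48 41 BC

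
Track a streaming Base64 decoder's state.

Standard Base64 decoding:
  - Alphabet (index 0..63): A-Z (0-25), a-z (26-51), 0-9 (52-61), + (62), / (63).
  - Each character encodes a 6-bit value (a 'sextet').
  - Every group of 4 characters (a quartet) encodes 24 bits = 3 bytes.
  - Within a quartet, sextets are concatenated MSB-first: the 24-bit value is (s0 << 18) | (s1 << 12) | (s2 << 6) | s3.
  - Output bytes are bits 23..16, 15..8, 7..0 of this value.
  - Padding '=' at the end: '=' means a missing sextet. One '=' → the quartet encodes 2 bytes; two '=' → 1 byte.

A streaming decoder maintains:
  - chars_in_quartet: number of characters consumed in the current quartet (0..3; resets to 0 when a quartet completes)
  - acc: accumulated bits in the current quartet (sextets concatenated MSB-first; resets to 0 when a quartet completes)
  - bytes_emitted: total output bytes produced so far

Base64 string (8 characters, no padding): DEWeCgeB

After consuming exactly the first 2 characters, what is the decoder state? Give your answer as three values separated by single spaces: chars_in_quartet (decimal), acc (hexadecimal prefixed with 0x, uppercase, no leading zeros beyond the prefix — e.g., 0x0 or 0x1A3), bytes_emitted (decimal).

Answer: 2 0xC4 0

Derivation:
After char 0 ('D'=3): chars_in_quartet=1 acc=0x3 bytes_emitted=0
After char 1 ('E'=4): chars_in_quartet=2 acc=0xC4 bytes_emitted=0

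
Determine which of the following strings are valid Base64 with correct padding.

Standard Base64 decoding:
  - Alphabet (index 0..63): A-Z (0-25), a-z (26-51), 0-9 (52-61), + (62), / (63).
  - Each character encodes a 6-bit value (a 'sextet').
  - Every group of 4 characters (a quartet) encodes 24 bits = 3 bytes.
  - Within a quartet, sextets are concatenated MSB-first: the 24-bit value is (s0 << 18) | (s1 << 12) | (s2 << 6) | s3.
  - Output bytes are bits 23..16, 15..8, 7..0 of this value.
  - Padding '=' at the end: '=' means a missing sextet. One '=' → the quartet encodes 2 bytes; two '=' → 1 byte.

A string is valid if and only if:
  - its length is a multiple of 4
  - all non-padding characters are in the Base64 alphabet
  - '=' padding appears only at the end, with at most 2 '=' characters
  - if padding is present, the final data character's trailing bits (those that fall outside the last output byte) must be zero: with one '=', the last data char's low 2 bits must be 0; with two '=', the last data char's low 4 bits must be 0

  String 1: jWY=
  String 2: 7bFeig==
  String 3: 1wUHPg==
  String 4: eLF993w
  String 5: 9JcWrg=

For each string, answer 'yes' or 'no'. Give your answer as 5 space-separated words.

String 1: 'jWY=' → valid
String 2: '7bFeig==' → valid
String 3: '1wUHPg==' → valid
String 4: 'eLF993w' → invalid (len=7 not mult of 4)
String 5: '9JcWrg=' → invalid (len=7 not mult of 4)

Answer: yes yes yes no no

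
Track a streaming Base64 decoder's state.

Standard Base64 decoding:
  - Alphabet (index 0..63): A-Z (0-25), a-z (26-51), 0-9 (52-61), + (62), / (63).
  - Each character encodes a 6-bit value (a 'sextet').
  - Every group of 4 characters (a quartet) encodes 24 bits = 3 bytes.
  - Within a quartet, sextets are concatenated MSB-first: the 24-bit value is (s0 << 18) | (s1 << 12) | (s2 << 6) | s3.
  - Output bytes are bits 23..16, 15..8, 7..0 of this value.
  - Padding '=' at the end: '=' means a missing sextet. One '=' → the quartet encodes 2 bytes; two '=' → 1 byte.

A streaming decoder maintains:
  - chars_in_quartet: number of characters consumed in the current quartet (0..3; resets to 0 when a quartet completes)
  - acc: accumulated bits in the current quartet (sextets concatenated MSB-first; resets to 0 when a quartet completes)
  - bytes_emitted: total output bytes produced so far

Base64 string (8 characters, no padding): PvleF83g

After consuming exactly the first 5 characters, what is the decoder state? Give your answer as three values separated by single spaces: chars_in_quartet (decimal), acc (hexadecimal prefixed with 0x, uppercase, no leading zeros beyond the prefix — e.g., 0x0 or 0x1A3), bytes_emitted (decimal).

After char 0 ('P'=15): chars_in_quartet=1 acc=0xF bytes_emitted=0
After char 1 ('v'=47): chars_in_quartet=2 acc=0x3EF bytes_emitted=0
After char 2 ('l'=37): chars_in_quartet=3 acc=0xFBE5 bytes_emitted=0
After char 3 ('e'=30): chars_in_quartet=4 acc=0x3EF95E -> emit 3E F9 5E, reset; bytes_emitted=3
After char 4 ('F'=5): chars_in_quartet=1 acc=0x5 bytes_emitted=3

Answer: 1 0x5 3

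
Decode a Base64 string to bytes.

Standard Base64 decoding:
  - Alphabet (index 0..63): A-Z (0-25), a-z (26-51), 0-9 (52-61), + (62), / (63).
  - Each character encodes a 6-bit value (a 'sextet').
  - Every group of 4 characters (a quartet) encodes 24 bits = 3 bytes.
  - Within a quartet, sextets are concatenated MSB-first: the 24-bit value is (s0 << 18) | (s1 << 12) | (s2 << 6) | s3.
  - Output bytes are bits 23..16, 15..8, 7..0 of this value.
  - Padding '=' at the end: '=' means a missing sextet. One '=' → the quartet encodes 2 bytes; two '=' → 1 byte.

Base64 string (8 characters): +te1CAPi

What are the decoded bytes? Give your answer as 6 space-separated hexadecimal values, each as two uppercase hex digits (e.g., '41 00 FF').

Answer: FA D7 B5 08 03 E2

Derivation:
After char 0 ('+'=62): chars_in_quartet=1 acc=0x3E bytes_emitted=0
After char 1 ('t'=45): chars_in_quartet=2 acc=0xFAD bytes_emitted=0
After char 2 ('e'=30): chars_in_quartet=3 acc=0x3EB5E bytes_emitted=0
After char 3 ('1'=53): chars_in_quartet=4 acc=0xFAD7B5 -> emit FA D7 B5, reset; bytes_emitted=3
After char 4 ('C'=2): chars_in_quartet=1 acc=0x2 bytes_emitted=3
After char 5 ('A'=0): chars_in_quartet=2 acc=0x80 bytes_emitted=3
After char 6 ('P'=15): chars_in_quartet=3 acc=0x200F bytes_emitted=3
After char 7 ('i'=34): chars_in_quartet=4 acc=0x803E2 -> emit 08 03 E2, reset; bytes_emitted=6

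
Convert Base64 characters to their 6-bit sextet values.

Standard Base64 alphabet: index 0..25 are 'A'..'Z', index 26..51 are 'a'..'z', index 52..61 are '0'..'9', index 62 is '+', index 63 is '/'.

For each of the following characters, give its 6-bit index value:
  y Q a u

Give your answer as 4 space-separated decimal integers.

Answer: 50 16 26 46

Derivation:
'y': a..z range, 26 + ord('y') − ord('a') = 50
'Q': A..Z range, ord('Q') − ord('A') = 16
'a': a..z range, 26 + ord('a') − ord('a') = 26
'u': a..z range, 26 + ord('u') − ord('a') = 46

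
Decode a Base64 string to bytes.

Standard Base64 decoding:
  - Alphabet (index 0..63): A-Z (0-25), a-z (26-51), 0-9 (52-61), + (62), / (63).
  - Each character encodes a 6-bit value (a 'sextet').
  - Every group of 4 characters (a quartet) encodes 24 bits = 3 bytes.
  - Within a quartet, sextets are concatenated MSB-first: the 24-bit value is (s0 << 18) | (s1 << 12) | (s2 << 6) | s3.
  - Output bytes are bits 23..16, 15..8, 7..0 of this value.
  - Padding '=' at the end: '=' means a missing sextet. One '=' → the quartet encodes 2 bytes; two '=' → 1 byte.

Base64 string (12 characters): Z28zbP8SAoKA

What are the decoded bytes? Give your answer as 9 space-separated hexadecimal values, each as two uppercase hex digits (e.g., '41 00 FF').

Answer: 67 6F 33 6C FF 12 02 82 80

Derivation:
After char 0 ('Z'=25): chars_in_quartet=1 acc=0x19 bytes_emitted=0
After char 1 ('2'=54): chars_in_quartet=2 acc=0x676 bytes_emitted=0
After char 2 ('8'=60): chars_in_quartet=3 acc=0x19DBC bytes_emitted=0
After char 3 ('z'=51): chars_in_quartet=4 acc=0x676F33 -> emit 67 6F 33, reset; bytes_emitted=3
After char 4 ('b'=27): chars_in_quartet=1 acc=0x1B bytes_emitted=3
After char 5 ('P'=15): chars_in_quartet=2 acc=0x6CF bytes_emitted=3
After char 6 ('8'=60): chars_in_quartet=3 acc=0x1B3FC bytes_emitted=3
After char 7 ('S'=18): chars_in_quartet=4 acc=0x6CFF12 -> emit 6C FF 12, reset; bytes_emitted=6
After char 8 ('A'=0): chars_in_quartet=1 acc=0x0 bytes_emitted=6
After char 9 ('o'=40): chars_in_quartet=2 acc=0x28 bytes_emitted=6
After char 10 ('K'=10): chars_in_quartet=3 acc=0xA0A bytes_emitted=6
After char 11 ('A'=0): chars_in_quartet=4 acc=0x28280 -> emit 02 82 80, reset; bytes_emitted=9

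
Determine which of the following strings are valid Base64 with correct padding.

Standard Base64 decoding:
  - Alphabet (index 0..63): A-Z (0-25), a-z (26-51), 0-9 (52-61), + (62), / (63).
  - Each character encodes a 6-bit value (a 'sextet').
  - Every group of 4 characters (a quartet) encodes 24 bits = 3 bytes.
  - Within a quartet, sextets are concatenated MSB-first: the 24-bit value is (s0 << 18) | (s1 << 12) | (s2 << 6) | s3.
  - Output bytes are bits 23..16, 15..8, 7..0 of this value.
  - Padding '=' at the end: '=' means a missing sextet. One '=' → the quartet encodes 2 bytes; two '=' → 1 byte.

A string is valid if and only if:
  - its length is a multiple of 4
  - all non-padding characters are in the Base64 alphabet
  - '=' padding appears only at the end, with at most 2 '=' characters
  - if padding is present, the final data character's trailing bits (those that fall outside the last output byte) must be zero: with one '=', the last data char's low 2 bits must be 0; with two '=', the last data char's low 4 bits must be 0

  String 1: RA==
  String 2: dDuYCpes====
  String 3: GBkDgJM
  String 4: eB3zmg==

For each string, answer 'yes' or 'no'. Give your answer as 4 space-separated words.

String 1: 'RA==' → valid
String 2: 'dDuYCpes====' → invalid (4 pad chars (max 2))
String 3: 'GBkDgJM' → invalid (len=7 not mult of 4)
String 4: 'eB3zmg==' → valid

Answer: yes no no yes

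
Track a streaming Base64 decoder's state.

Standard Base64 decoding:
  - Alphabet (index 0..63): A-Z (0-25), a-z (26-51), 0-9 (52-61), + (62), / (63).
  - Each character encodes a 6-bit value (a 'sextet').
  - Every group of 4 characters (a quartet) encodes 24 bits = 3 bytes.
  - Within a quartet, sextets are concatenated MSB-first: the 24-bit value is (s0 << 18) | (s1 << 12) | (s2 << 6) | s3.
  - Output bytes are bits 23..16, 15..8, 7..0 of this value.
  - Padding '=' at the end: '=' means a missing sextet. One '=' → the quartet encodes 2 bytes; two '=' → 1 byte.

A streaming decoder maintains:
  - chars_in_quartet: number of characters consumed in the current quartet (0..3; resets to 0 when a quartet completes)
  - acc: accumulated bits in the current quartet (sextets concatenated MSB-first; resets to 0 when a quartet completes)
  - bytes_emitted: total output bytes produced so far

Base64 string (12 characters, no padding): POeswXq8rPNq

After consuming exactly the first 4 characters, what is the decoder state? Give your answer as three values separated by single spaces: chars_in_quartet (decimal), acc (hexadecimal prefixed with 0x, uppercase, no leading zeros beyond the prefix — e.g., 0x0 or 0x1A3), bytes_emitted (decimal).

After char 0 ('P'=15): chars_in_quartet=1 acc=0xF bytes_emitted=0
After char 1 ('O'=14): chars_in_quartet=2 acc=0x3CE bytes_emitted=0
After char 2 ('e'=30): chars_in_quartet=3 acc=0xF39E bytes_emitted=0
After char 3 ('s'=44): chars_in_quartet=4 acc=0x3CE7AC -> emit 3C E7 AC, reset; bytes_emitted=3

Answer: 0 0x0 3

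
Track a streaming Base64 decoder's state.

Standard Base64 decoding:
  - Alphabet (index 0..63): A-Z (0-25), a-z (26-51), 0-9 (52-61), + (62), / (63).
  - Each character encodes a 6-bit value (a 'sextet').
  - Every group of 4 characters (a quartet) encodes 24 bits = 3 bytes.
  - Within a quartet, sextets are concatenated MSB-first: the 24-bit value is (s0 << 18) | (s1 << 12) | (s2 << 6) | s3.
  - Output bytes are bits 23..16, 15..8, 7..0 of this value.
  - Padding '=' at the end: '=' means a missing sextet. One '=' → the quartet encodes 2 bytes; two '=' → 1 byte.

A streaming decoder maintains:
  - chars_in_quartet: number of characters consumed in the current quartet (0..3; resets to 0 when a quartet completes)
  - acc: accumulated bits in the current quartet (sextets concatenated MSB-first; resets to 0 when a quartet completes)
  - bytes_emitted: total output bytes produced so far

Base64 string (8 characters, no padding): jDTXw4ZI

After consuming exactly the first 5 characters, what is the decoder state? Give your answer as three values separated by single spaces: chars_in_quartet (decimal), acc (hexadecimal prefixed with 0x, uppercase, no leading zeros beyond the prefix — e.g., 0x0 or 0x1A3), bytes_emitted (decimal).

Answer: 1 0x30 3

Derivation:
After char 0 ('j'=35): chars_in_quartet=1 acc=0x23 bytes_emitted=0
After char 1 ('D'=3): chars_in_quartet=2 acc=0x8C3 bytes_emitted=0
After char 2 ('T'=19): chars_in_quartet=3 acc=0x230D3 bytes_emitted=0
After char 3 ('X'=23): chars_in_quartet=4 acc=0x8C34D7 -> emit 8C 34 D7, reset; bytes_emitted=3
After char 4 ('w'=48): chars_in_quartet=1 acc=0x30 bytes_emitted=3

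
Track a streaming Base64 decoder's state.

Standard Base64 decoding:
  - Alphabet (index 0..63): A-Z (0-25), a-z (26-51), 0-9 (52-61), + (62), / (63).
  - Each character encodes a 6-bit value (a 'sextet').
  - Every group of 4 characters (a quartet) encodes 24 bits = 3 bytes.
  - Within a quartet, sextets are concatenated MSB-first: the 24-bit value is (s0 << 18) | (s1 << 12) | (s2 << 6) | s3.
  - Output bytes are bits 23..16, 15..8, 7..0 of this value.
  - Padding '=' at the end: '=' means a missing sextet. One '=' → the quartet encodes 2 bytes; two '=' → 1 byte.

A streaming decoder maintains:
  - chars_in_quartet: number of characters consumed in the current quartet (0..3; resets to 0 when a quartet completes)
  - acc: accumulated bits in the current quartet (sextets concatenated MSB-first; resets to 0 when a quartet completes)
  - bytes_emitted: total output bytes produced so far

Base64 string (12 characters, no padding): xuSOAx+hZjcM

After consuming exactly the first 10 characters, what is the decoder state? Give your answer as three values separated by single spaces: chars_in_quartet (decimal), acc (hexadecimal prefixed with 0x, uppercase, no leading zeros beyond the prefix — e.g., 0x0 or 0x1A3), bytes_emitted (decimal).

Answer: 2 0x663 6

Derivation:
After char 0 ('x'=49): chars_in_quartet=1 acc=0x31 bytes_emitted=0
After char 1 ('u'=46): chars_in_quartet=2 acc=0xC6E bytes_emitted=0
After char 2 ('S'=18): chars_in_quartet=3 acc=0x31B92 bytes_emitted=0
After char 3 ('O'=14): chars_in_quartet=4 acc=0xC6E48E -> emit C6 E4 8E, reset; bytes_emitted=3
After char 4 ('A'=0): chars_in_quartet=1 acc=0x0 bytes_emitted=3
After char 5 ('x'=49): chars_in_quartet=2 acc=0x31 bytes_emitted=3
After char 6 ('+'=62): chars_in_quartet=3 acc=0xC7E bytes_emitted=3
After char 7 ('h'=33): chars_in_quartet=4 acc=0x31FA1 -> emit 03 1F A1, reset; bytes_emitted=6
After char 8 ('Z'=25): chars_in_quartet=1 acc=0x19 bytes_emitted=6
After char 9 ('j'=35): chars_in_quartet=2 acc=0x663 bytes_emitted=6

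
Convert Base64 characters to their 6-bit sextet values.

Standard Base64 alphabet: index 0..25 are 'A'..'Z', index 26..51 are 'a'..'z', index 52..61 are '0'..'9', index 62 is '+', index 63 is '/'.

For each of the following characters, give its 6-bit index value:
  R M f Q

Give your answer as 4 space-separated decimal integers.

'R': A..Z range, ord('R') − ord('A') = 17
'M': A..Z range, ord('M') − ord('A') = 12
'f': a..z range, 26 + ord('f') − ord('a') = 31
'Q': A..Z range, ord('Q') − ord('A') = 16

Answer: 17 12 31 16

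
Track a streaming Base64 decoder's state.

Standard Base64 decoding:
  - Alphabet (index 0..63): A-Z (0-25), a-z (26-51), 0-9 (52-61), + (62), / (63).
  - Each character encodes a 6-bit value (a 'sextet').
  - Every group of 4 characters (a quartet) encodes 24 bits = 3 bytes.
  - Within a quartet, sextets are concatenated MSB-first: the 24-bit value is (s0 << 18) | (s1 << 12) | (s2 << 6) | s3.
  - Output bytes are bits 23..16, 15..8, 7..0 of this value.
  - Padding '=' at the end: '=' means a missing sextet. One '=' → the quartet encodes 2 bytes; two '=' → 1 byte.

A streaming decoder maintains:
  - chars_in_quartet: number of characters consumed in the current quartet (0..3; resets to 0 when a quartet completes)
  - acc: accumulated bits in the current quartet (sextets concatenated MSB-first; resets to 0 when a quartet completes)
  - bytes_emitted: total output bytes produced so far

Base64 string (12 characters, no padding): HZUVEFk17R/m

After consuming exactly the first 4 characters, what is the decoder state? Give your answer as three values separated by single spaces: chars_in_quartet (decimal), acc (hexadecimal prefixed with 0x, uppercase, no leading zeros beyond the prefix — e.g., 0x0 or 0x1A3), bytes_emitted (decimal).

Answer: 0 0x0 3

Derivation:
After char 0 ('H'=7): chars_in_quartet=1 acc=0x7 bytes_emitted=0
After char 1 ('Z'=25): chars_in_quartet=2 acc=0x1D9 bytes_emitted=0
After char 2 ('U'=20): chars_in_quartet=3 acc=0x7654 bytes_emitted=0
After char 3 ('V'=21): chars_in_quartet=4 acc=0x1D9515 -> emit 1D 95 15, reset; bytes_emitted=3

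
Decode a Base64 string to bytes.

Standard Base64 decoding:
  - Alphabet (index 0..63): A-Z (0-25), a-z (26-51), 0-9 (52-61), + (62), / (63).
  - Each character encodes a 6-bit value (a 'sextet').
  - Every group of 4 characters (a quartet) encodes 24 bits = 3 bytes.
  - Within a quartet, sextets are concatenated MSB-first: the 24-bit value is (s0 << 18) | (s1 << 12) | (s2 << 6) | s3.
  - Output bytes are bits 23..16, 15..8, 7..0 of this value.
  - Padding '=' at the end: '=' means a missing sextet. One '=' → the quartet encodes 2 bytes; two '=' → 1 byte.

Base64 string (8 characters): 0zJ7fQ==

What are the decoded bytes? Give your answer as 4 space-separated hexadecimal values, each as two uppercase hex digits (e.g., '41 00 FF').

After char 0 ('0'=52): chars_in_quartet=1 acc=0x34 bytes_emitted=0
After char 1 ('z'=51): chars_in_quartet=2 acc=0xD33 bytes_emitted=0
After char 2 ('J'=9): chars_in_quartet=3 acc=0x34CC9 bytes_emitted=0
After char 3 ('7'=59): chars_in_quartet=4 acc=0xD3327B -> emit D3 32 7B, reset; bytes_emitted=3
After char 4 ('f'=31): chars_in_quartet=1 acc=0x1F bytes_emitted=3
After char 5 ('Q'=16): chars_in_quartet=2 acc=0x7D0 bytes_emitted=3
Padding '==': partial quartet acc=0x7D0 -> emit 7D; bytes_emitted=4

Answer: D3 32 7B 7D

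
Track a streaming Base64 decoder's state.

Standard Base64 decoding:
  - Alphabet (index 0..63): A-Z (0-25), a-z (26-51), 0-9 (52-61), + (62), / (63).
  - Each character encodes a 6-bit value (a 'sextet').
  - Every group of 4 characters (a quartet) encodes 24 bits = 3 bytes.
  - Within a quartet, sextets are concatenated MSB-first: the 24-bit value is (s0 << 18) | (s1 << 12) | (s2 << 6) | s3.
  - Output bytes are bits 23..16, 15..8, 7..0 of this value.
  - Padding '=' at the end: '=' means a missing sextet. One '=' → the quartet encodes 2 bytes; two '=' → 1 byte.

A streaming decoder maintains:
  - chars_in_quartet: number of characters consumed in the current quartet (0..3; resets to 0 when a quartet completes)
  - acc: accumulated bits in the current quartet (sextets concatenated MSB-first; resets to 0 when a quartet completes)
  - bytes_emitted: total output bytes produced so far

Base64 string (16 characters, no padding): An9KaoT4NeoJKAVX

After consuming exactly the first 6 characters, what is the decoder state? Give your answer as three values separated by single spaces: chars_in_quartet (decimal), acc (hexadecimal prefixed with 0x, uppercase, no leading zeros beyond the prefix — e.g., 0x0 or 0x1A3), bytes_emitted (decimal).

After char 0 ('A'=0): chars_in_quartet=1 acc=0x0 bytes_emitted=0
After char 1 ('n'=39): chars_in_quartet=2 acc=0x27 bytes_emitted=0
After char 2 ('9'=61): chars_in_quartet=3 acc=0x9FD bytes_emitted=0
After char 3 ('K'=10): chars_in_quartet=4 acc=0x27F4A -> emit 02 7F 4A, reset; bytes_emitted=3
After char 4 ('a'=26): chars_in_quartet=1 acc=0x1A bytes_emitted=3
After char 5 ('o'=40): chars_in_quartet=2 acc=0x6A8 bytes_emitted=3

Answer: 2 0x6A8 3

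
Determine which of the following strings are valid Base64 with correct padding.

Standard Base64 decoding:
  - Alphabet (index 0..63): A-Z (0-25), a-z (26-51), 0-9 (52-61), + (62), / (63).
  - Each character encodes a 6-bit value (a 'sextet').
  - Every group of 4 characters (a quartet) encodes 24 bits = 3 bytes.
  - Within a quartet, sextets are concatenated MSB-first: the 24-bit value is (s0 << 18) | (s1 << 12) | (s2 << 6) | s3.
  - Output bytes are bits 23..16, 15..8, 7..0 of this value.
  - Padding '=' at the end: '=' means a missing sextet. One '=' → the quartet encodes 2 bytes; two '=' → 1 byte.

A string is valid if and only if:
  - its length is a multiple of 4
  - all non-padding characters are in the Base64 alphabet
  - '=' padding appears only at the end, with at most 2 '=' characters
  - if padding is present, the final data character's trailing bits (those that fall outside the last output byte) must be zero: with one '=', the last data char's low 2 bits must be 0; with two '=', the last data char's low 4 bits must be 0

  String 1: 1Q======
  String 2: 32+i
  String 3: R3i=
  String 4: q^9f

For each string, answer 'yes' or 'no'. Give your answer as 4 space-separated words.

String 1: '1Q======' → invalid (6 pad chars (max 2))
String 2: '32+i' → valid
String 3: 'R3i=' → invalid (bad trailing bits)
String 4: 'q^9f' → invalid (bad char(s): ['^'])

Answer: no yes no no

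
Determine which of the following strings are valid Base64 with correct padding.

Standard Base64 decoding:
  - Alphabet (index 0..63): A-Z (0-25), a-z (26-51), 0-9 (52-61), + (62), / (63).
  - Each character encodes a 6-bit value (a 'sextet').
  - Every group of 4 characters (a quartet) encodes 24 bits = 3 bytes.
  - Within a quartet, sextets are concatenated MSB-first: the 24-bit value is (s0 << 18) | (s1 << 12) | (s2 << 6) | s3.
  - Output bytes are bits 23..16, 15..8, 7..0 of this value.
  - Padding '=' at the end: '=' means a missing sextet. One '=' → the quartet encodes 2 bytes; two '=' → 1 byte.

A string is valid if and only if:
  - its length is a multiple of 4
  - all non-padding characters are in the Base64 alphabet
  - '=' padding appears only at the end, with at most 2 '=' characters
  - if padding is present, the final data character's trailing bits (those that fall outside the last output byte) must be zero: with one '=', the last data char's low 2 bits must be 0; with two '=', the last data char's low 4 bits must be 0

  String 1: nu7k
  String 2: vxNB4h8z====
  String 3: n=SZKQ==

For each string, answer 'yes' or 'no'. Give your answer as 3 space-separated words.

Answer: yes no no

Derivation:
String 1: 'nu7k' → valid
String 2: 'vxNB4h8z====' → invalid (4 pad chars (max 2))
String 3: 'n=SZKQ==' → invalid (bad char(s): ['=']; '=' in middle)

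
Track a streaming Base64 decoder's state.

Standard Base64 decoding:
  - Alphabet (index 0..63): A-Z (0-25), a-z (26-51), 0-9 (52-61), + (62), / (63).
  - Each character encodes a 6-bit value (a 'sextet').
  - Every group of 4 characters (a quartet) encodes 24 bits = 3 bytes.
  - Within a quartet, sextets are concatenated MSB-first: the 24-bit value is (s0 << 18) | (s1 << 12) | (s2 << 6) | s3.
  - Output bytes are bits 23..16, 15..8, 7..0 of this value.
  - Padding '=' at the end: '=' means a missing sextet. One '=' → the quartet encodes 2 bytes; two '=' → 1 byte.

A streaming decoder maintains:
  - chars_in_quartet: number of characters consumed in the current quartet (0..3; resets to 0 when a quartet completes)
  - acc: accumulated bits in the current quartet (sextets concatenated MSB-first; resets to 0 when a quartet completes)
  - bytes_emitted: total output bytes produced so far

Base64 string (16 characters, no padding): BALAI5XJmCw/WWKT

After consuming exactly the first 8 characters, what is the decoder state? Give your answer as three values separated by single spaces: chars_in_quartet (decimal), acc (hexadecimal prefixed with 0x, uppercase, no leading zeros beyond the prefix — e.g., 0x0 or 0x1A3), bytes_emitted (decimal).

After char 0 ('B'=1): chars_in_quartet=1 acc=0x1 bytes_emitted=0
After char 1 ('A'=0): chars_in_quartet=2 acc=0x40 bytes_emitted=0
After char 2 ('L'=11): chars_in_quartet=3 acc=0x100B bytes_emitted=0
After char 3 ('A'=0): chars_in_quartet=4 acc=0x402C0 -> emit 04 02 C0, reset; bytes_emitted=3
After char 4 ('I'=8): chars_in_quartet=1 acc=0x8 bytes_emitted=3
After char 5 ('5'=57): chars_in_quartet=2 acc=0x239 bytes_emitted=3
After char 6 ('X'=23): chars_in_quartet=3 acc=0x8E57 bytes_emitted=3
After char 7 ('J'=9): chars_in_quartet=4 acc=0x2395C9 -> emit 23 95 C9, reset; bytes_emitted=6

Answer: 0 0x0 6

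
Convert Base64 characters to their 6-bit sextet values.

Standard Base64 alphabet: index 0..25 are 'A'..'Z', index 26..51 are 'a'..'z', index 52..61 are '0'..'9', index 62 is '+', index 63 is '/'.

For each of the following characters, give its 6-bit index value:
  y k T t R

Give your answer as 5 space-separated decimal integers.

'y': a..z range, 26 + ord('y') − ord('a') = 50
'k': a..z range, 26 + ord('k') − ord('a') = 36
'T': A..Z range, ord('T') − ord('A') = 19
't': a..z range, 26 + ord('t') − ord('a') = 45
'R': A..Z range, ord('R') − ord('A') = 17

Answer: 50 36 19 45 17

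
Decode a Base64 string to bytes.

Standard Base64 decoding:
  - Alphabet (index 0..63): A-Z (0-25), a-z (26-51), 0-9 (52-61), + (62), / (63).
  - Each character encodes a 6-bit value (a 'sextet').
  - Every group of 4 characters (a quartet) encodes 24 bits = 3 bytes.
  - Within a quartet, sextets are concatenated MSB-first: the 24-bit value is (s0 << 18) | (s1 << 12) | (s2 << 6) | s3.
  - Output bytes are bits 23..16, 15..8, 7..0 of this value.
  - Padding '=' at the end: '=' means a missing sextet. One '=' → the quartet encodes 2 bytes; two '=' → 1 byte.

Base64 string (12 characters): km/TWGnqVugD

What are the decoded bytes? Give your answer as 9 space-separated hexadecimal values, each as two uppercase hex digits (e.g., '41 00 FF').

Answer: 92 6F D3 58 69 EA 56 E8 03

Derivation:
After char 0 ('k'=36): chars_in_quartet=1 acc=0x24 bytes_emitted=0
After char 1 ('m'=38): chars_in_quartet=2 acc=0x926 bytes_emitted=0
After char 2 ('/'=63): chars_in_quartet=3 acc=0x249BF bytes_emitted=0
After char 3 ('T'=19): chars_in_quartet=4 acc=0x926FD3 -> emit 92 6F D3, reset; bytes_emitted=3
After char 4 ('W'=22): chars_in_quartet=1 acc=0x16 bytes_emitted=3
After char 5 ('G'=6): chars_in_quartet=2 acc=0x586 bytes_emitted=3
After char 6 ('n'=39): chars_in_quartet=3 acc=0x161A7 bytes_emitted=3
After char 7 ('q'=42): chars_in_quartet=4 acc=0x5869EA -> emit 58 69 EA, reset; bytes_emitted=6
After char 8 ('V'=21): chars_in_quartet=1 acc=0x15 bytes_emitted=6
After char 9 ('u'=46): chars_in_quartet=2 acc=0x56E bytes_emitted=6
After char 10 ('g'=32): chars_in_quartet=3 acc=0x15BA0 bytes_emitted=6
After char 11 ('D'=3): chars_in_quartet=4 acc=0x56E803 -> emit 56 E8 03, reset; bytes_emitted=9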